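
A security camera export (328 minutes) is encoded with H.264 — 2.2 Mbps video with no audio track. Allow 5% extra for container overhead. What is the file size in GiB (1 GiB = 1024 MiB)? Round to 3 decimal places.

5.292 GiB

328 min = 19680 s
Total bitrate: 2.2 Mbps.
Stream data: 2.200 Mbps × 19680 s = 43296.0 Mb.
With 5% container overhead: ×1.05.
45,461 Mb = 5,682,600,000 bytes ÷ 1,073,741,824 = 5.292 GiB.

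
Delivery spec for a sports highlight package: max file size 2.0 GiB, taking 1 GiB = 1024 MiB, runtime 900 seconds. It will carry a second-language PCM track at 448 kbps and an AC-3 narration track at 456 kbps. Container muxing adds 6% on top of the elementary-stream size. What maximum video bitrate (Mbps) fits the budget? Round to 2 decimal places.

Budget: 2.0 GiB = 17179.9 Mb.
Stream payload after overhead: 17179.9 / 1.06 = 16207.4 Mb.
Total bitrate budget: 16207.4 Mb / 900 s = 18.008 Mbps.
Audio total: 448 + 456 = 904 kbps = 0.904 Mbps.
Video: 18.008 − 0.904 = 17.104 Mbps.

17.10 Mbps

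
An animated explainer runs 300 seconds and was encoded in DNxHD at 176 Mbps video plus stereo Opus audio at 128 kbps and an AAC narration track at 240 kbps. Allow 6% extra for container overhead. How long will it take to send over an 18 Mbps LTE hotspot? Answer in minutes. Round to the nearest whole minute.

Audio total: 128 + 240 = 368 kbps = 0.368 Mbps.
Total bitrate: 176.368 Mbps.
File: 176.368 Mbps × 300 s = 52910.4 Mb.
With 6% container overhead: ×1.06. → 56085.0 Mb.
At 18 Mbps: 56085.0 / 18 = 3115.8 s ≈ 51.9 minutes.

52 minutes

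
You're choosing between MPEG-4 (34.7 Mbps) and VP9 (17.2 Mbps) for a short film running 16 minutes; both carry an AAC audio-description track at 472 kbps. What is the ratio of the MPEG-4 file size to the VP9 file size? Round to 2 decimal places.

16 min = 960 s
Audio: 472 kbps = 0.472 Mbps.
MPEG-4: 35.172 Mbps × 960 s = 33765.1 Mb = 3.931 GiB.
VP9: 17.672 Mbps × 960 s = 16965.1 Mb = 1.975 GiB.
Ratio: 3.931 / 1.975 = 1.990.

1.99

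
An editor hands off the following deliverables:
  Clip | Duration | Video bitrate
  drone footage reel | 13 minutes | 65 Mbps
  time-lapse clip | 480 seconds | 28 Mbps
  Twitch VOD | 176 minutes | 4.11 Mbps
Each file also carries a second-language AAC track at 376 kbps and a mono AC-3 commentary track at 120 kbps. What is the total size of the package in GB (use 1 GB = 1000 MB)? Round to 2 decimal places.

Audio total: 376 + 120 = 496 kbps = 0.496 Mbps.
drone footage reel: 65.496 Mbps × 780 s = 51086.9 Mb
time-lapse clip: 28.496 Mbps × 480 s = 13678.1 Mb
Twitch VOD: 4.606 Mbps × 10560 s = 48639.4 Mb
Total: 113404.3 Mb = 14175.5 MB.
= 14.18 GB.

14.18 GB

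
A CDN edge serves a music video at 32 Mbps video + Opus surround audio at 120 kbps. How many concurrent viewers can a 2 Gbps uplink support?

Audio: 120 kbps = 0.120 Mbps.
Per-viewer media rate: 32.120 Mbps.
2 Gbps = 2,000 Mbps; 2,000 / 32.120 = 62.27 → 62 viewers.

62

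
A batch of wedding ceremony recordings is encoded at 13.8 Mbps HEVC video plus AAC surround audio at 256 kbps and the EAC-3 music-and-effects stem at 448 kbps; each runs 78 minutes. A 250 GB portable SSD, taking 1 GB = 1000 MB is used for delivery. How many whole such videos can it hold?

78 min = 4680 s
Audio total: 256 + 448 = 704 kbps = 0.704 Mbps.
Total bitrate: 14.504 Mbps.
Per item: 14.504 Mbps × 4680 s = 67,879 Mb = 8,485 MB.
Capacity: 250 GB = 2,000,000 Mb; 29.46 items → 29 complete.

29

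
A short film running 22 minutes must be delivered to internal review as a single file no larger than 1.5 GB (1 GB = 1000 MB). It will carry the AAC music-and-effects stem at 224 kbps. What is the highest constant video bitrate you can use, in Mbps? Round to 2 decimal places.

Budget: 1.5 GB = 12000.0 Mb.
22 min = 1320 s
Total bitrate budget: 12000.0 Mb / 1320 s = 9.091 Mbps.
Audio: 224 kbps = 0.224 Mbps.
Video: 9.091 − 0.224 = 8.867 Mbps.

8.87 Mbps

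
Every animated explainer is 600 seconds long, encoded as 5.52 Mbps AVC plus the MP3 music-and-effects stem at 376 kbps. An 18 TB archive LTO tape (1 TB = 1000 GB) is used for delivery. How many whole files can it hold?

40705

Audio: 376 kbps = 0.376 Mbps.
Total bitrate: 5.896 Mbps.
Per item: 5.896 Mbps × 600 s = 3,538 Mb = 442.2 MB.
Capacity: 18 TB = 144,000,000 Mb; 40705.56 items → 40705 complete.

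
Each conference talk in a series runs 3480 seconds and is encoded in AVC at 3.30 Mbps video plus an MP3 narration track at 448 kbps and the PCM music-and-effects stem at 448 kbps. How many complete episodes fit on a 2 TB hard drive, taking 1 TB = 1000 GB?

1095

Audio total: 448 + 448 = 896 kbps = 0.896 Mbps.
Total bitrate: 4.196 Mbps.
Per item: 4.196 Mbps × 3480 s = 14,602 Mb = 1,825 MB.
Capacity: 2 TB = 16,000,000 Mb; 1095.73 items → 1095 complete.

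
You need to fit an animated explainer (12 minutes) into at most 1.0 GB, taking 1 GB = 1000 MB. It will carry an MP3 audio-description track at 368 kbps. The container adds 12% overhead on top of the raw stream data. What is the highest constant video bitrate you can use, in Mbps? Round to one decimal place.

9.6 Mbps

Budget: 1.0 GB = 8000.0 Mb.
Stream payload after overhead: 8000.0 / 1.12 = 7142.9 Mb.
12 min = 720 s
Total bitrate budget: 7142.9 Mb / 720 s = 9.921 Mbps.
Audio: 368 kbps = 0.368 Mbps.
Video: 9.921 − 0.368 = 9.553 Mbps.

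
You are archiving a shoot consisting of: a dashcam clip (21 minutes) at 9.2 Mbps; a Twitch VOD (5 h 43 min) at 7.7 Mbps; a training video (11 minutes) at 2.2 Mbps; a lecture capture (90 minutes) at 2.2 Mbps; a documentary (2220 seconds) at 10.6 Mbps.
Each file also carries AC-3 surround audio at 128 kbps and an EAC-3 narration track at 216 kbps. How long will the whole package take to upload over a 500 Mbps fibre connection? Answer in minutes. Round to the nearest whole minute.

7 minutes

Audio total: 128 + 216 = 344 kbps = 0.344 Mbps.
dashcam clip: 9.544 Mbps × 1260 s = 12025.4 Mb
Twitch VOD: 8.044 Mbps × 20580 s = 165545.5 Mb
training video: 2.544 Mbps × 660 s = 1679.0 Mb
lecture capture: 2.544 Mbps × 5400 s = 13737.6 Mb
documentary: 10.944 Mbps × 2220 s = 24295.7 Mb
Total: 217283.3 Mb = 27160.4 MB.
At 500 Mbps: 217283.3 / 500 = 435 s ≈ 7.24 minutes.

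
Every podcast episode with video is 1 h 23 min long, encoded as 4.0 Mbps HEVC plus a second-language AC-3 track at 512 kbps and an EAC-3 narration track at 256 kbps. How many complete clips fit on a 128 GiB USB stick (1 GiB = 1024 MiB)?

1 h 23 min = 83 min = 4980 s
Audio total: 512 + 256 = 768 kbps = 0.768 Mbps.
Total bitrate: 4.768 Mbps.
Per item: 4.768 Mbps × 4980 s = 23,745 Mb = 2,968 MB.
Capacity: 128 GiB = 1,099,512 Mb; 46.31 items → 46 complete.

46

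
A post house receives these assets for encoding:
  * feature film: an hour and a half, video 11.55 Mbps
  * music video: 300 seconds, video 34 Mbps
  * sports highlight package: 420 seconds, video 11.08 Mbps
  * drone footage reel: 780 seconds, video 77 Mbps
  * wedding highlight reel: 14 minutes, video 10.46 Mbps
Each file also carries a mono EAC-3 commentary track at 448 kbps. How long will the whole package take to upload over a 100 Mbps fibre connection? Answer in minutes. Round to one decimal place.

24.9 minutes

Audio: 448 kbps = 0.448 Mbps.
feature film: 11.998 Mbps × 5400 s = 64789.2 Mb
music video: 34.448 Mbps × 300 s = 10334.4 Mb
sports highlight package: 11.528 Mbps × 420 s = 4841.8 Mb
drone footage reel: 77.448 Mbps × 780 s = 60409.4 Mb
wedding highlight reel: 10.908 Mbps × 840 s = 9162.7 Mb
Total: 149537.5 Mb = 18692.2 MB.
At 100 Mbps: 149537.5 / 100 = 1495 s ≈ 24.9 minutes.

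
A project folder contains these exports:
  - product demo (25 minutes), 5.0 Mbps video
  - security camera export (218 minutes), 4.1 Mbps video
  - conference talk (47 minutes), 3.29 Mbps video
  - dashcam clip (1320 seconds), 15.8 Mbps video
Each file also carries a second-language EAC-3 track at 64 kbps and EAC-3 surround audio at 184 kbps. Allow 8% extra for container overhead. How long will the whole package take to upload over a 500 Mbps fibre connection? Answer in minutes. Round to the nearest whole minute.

Audio total: 64 + 184 = 248 kbps = 0.248 Mbps.
product demo: 5.248 Mbps × 1500 s × 1.08 = 8501.8 Mb
security camera export: 4.348 Mbps × 13080 s × 1.08 = 61421.6 Mb
conference talk: 3.538 Mbps × 2820 s × 1.08 = 10775.3 Mb
dashcam clip: 16.048 Mbps × 1320 s × 1.08 = 22878.0 Mb
Total: 103576.7 Mb = 12947.1 MB.
At 500 Mbps: 103576.7 / 500 = 207 s ≈ 3.45 minutes.

3 minutes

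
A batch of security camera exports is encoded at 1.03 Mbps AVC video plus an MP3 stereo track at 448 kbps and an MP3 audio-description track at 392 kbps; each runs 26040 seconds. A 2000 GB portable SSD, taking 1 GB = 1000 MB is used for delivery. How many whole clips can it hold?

Audio total: 448 + 392 = 840 kbps = 0.840 Mbps.
Total bitrate: 1.870 Mbps.
Per item: 1.870 Mbps × 26040 s = 48,695 Mb = 6,087 MB.
Capacity: 2000 GB = 16,000,000 Mb; 328.58 items → 328 complete.

328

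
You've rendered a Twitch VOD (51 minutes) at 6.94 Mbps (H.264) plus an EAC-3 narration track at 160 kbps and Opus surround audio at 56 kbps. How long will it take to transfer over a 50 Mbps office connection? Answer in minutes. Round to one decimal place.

51 min = 3060 s
Audio total: 160 + 56 = 216 kbps = 0.216 Mbps.
Total bitrate: 7.156 Mbps.
File: 7.156 Mbps × 3060 s = 21897.4 Mb.
At 50 Mbps: 21897.4 / 50 = 437.9 s ≈ 7.3 minutes.

7.3 minutes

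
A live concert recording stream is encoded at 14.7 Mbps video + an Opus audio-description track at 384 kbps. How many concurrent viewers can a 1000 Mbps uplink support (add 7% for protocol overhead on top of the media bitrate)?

61

Audio: 384 kbps = 0.384 Mbps.
Per-viewer media rate: 15.084 Mbps.
On the wire with 7% overhead: 16.140 Mbps.
1000 Mbps = 1,000 Mbps; 1,000 / 16.140 = 61.96 → 61 viewers.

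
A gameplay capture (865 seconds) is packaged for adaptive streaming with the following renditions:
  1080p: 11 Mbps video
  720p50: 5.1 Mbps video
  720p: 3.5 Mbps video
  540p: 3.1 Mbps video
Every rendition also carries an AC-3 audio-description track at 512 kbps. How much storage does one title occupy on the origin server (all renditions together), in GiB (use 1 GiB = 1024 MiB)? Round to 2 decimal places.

2.49 GiB

Audio: 512 kbps = 0.512 Mbps.
Sum of rendition bitrates: (11+0.512) + (5.1+0.512) + (3.5+0.512) + (3.1+0.512) = 24.748 Mbps.
× 865 s = 21,407 Mb = 2,676 MB = 2.492 GiB.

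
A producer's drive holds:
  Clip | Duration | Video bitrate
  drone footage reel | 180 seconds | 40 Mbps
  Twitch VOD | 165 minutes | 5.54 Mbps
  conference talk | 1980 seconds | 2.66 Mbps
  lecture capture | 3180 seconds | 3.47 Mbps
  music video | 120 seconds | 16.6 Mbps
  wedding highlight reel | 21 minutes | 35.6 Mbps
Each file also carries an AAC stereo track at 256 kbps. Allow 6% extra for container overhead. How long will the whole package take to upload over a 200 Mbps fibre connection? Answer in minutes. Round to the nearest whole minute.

11 minutes

Audio: 256 kbps = 0.256 Mbps.
drone footage reel: 40.256 Mbps × 180 s × 1.06 = 7680.8 Mb
Twitch VOD: 5.796 Mbps × 9900 s × 1.06 = 60823.2 Mb
conference talk: 2.916 Mbps × 1980 s × 1.06 = 6120.1 Mb
lecture capture: 3.726 Mbps × 3180 s × 1.06 = 12559.6 Mb
music video: 16.856 Mbps × 120 s × 1.06 = 2144.1 Mb
wedding highlight reel: 35.856 Mbps × 1260 s × 1.06 = 47889.3 Mb
Total: 137217.1 Mb = 17152.1 MB.
At 200 Mbps: 137217.1 / 200 = 686 s ≈ 11.4 minutes.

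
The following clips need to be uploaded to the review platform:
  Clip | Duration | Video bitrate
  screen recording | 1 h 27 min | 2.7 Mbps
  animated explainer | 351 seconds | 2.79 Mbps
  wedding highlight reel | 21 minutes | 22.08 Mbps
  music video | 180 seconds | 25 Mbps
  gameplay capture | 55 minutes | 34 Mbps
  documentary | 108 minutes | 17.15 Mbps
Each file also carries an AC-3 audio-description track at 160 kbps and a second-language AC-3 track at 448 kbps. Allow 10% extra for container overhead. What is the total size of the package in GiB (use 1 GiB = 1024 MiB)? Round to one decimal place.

36.0 GiB

Audio total: 160 + 448 = 608 kbps = 0.608 Mbps.
screen recording: 3.308 Mbps × 5220 s × 1.10 = 18994.5 Mb
animated explainer: 3.398 Mbps × 351 s × 1.10 = 1312.0 Mb
wedding highlight reel: 22.688 Mbps × 1260 s × 1.10 = 31445.6 Mb
music video: 25.608 Mbps × 180 s × 1.10 = 5070.4 Mb
gameplay capture: 34.608 Mbps × 3300 s × 1.10 = 125627.0 Mb
documentary: 17.758 Mbps × 6480 s × 1.10 = 126579.0 Mb
Total: 309028.5 Mb = 38628.6 MB.
= 35.98 GiB.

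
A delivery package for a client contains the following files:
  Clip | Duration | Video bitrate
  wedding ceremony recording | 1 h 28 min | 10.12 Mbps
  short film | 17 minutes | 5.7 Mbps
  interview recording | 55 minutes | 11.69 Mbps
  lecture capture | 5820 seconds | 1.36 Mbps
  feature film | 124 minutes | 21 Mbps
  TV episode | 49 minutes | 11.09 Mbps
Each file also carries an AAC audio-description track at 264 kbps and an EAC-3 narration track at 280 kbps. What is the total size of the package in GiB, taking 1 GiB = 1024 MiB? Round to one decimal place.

Audio total: 264 + 280 = 544 kbps = 0.544 Mbps.
wedding ceremony recording: 10.664 Mbps × 5280 s = 56305.9 Mb
short film: 6.244 Mbps × 1020 s = 6368.9 Mb
interview recording: 12.234 Mbps × 3300 s = 40372.2 Mb
lecture capture: 1.904 Mbps × 5820 s = 11081.3 Mb
feature film: 21.544 Mbps × 7440 s = 160287.4 Mb
TV episode: 11.634 Mbps × 2940 s = 34204.0 Mb
Total: 308619.6 Mb = 38577.4 MB.
= 35.93 GiB.

35.9 GiB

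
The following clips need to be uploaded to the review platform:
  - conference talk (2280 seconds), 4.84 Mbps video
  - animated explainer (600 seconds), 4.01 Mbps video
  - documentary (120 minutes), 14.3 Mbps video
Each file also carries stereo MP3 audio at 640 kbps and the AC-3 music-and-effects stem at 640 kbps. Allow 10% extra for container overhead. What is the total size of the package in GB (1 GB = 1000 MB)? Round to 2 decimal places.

Audio total: 640 + 640 = 1280 kbps = 1.280 Mbps.
conference talk: 6.120 Mbps × 2280 s × 1.10 = 15349.0 Mb
animated explainer: 5.290 Mbps × 600 s × 1.10 = 3491.4 Mb
documentary: 15.580 Mbps × 7200 s × 1.10 = 123393.6 Mb
Total: 142234.0 Mb = 17779.2 MB.
= 17.78 GB.

17.78 GB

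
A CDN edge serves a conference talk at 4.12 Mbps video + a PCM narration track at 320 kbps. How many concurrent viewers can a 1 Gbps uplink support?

225

Audio: 320 kbps = 0.320 Mbps.
Per-viewer media rate: 4.440 Mbps.
1 Gbps = 1,000 Mbps; 1,000 / 4.440 = 225.23 → 225 viewers.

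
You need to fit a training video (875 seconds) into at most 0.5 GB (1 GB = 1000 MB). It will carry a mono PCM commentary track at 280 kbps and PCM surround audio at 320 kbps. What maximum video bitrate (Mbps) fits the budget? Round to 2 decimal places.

3.97 Mbps

Budget: 0.5 GB = 4000.0 Mb.
Total bitrate budget: 4000.0 Mb / 875 s = 4.571 Mbps.
Audio total: 280 + 320 = 600 kbps = 0.600 Mbps.
Video: 4.571 − 0.600 = 3.971 Mbps.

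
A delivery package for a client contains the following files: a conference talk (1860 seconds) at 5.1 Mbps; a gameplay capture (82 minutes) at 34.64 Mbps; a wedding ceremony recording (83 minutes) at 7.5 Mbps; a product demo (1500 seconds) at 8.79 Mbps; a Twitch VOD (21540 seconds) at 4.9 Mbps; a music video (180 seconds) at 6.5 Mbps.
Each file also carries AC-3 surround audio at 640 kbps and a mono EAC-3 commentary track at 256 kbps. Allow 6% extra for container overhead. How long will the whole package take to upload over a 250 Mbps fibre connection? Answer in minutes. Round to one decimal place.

26.0 minutes

Audio total: 640 + 256 = 896 kbps = 0.896 Mbps.
conference talk: 5.996 Mbps × 1860 s × 1.06 = 11821.7 Mb
gameplay capture: 35.536 Mbps × 4920 s × 1.06 = 185327.3 Mb
wedding ceremony recording: 8.396 Mbps × 4980 s × 1.06 = 44320.8 Mb
product demo: 9.686 Mbps × 1500 s × 1.06 = 15400.7 Mb
Twitch VOD: 5.796 Mbps × 21540 s × 1.06 = 132336.6 Mb
music video: 7.396 Mbps × 180 s × 1.06 = 1411.2 Mb
Total: 390618.4 Mb = 48827.3 MB.
At 250 Mbps: 390618.4 / 250 = 1562 s ≈ 26 minutes.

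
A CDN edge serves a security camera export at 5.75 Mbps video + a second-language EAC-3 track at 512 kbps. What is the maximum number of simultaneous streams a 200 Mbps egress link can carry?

31

Audio: 512 kbps = 0.512 Mbps.
Per-viewer media rate: 6.262 Mbps.
200 Mbps = 200.0 Mbps; 200.0 / 6.262 = 31.94 → 31 viewers.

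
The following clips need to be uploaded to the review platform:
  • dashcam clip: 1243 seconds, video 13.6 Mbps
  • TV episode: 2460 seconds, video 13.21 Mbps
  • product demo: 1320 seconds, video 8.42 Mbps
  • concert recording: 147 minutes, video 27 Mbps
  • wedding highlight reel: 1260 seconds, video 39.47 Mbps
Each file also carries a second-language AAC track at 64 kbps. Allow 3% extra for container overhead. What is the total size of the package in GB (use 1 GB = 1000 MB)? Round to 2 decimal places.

Audio: 64 kbps = 0.064 Mbps.
dashcam clip: 13.664 Mbps × 1243 s × 1.03 = 17493.9 Mb
TV episode: 13.274 Mbps × 2460 s × 1.03 = 33633.7 Mb
product demo: 8.484 Mbps × 1320 s × 1.03 = 11534.8 Mb
concert recording: 27.064 Mbps × 8820 s × 1.03 = 245865.6 Mb
wedding highlight reel: 39.534 Mbps × 1260 s × 1.03 = 51307.2 Mb
Total: 359835.2 Mb = 44979.4 MB.
= 44.98 GB.

44.98 GB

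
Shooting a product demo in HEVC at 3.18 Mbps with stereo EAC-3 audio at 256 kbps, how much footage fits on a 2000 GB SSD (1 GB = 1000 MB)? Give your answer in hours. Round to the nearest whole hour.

1293 hours

Audio: 256 kbps = 0.256 Mbps.
Total bitrate: 3.18 + 0.256 = 3.436 Mbps.
Capacity: 2000 GB = 16,000,000 Mb.
Recording time: 16,000,000 / 3.436 = 4,656,577 s ≈ 1,293 hours.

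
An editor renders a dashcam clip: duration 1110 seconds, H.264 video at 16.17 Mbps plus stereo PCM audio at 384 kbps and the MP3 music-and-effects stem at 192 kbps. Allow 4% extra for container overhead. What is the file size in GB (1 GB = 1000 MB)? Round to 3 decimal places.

Audio total: 384 + 192 = 576 kbps = 0.576 Mbps.
Total bitrate: 16.17 + 0.576 = 16.746 Mbps.
Stream data: 16.746 Mbps × 1110 s = 18588.1 Mb.
With 4% container overhead: ×1.04.
19,332 Mb ÷ 8 = 2,416 MB → 2.416 GB.

2.416 GB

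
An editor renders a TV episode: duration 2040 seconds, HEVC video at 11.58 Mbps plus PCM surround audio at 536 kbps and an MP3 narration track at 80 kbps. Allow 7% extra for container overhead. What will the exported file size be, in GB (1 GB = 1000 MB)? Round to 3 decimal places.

3.328 GB

Audio total: 536 + 80 = 616 kbps = 0.616 Mbps.
Total bitrate: 11.58 + 0.616 = 12.196 Mbps.
Stream data: 12.196 Mbps × 2040 s = 24879.8 Mb.
With 7% container overhead: ×1.07.
26,621 Mb ÷ 8 = 3,328 MB → 3.328 GB.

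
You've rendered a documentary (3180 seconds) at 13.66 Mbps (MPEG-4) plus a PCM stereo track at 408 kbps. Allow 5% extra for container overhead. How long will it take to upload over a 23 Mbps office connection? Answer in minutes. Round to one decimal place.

34.0 minutes

Audio: 408 kbps = 0.408 Mbps.
Total bitrate: 14.068 Mbps.
File: 14.068 Mbps × 3180 s = 44736.2 Mb.
With 5% container overhead: ×1.05. → 46973.1 Mb.
At 23 Mbps: 46973.1 / 23 = 2042.3 s ≈ 34 minutes.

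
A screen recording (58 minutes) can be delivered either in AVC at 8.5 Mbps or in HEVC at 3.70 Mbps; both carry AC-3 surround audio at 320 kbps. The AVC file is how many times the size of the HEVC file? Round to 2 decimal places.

2.19

58 min = 3480 s
Audio: 320 kbps = 0.320 Mbps.
AVC: 8.820 Mbps × 3480 s = 30693.6 Mb = 3.837 GB.
HEVC: 4.020 Mbps × 3480 s = 13989.6 Mb = 1.749 GB.
Ratio: 3.837 / 1.749 = 2.194.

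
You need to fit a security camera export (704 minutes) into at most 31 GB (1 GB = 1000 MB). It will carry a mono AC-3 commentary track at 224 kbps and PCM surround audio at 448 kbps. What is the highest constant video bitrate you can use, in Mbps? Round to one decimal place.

5.2 Mbps

Budget: 31 GB = 248000.0 Mb.
704 min = 42240 s
Total bitrate budget: 248000.0 Mb / 42240 s = 5.871 Mbps.
Audio total: 224 + 448 = 672 kbps = 0.672 Mbps.
Video: 5.871 − 0.672 = 5.199 Mbps.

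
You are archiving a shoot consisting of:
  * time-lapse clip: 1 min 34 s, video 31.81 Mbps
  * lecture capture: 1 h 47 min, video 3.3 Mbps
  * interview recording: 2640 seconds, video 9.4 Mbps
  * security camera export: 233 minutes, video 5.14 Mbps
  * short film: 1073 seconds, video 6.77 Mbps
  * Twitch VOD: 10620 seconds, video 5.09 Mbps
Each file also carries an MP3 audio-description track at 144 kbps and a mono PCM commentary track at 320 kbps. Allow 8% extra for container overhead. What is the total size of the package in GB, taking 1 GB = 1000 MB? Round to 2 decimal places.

26.77 GB

Audio total: 144 + 320 = 464 kbps = 0.464 Mbps.
time-lapse clip: 32.274 Mbps × 94 s × 1.08 = 3276.5 Mb
lecture capture: 3.764 Mbps × 6420 s × 1.08 = 26098.1 Mb
interview recording: 9.864 Mbps × 2640 s × 1.08 = 28124.2 Mb
security camera export: 5.604 Mbps × 13980 s × 1.08 = 84611.4 Mb
short film: 7.234 Mbps × 1073 s × 1.08 = 8383.0 Mb
Twitch VOD: 5.554 Mbps × 10620 s × 1.08 = 63702.2 Mb
Total: 214195.4 Mb = 26774.4 MB.
= 26.77 GB.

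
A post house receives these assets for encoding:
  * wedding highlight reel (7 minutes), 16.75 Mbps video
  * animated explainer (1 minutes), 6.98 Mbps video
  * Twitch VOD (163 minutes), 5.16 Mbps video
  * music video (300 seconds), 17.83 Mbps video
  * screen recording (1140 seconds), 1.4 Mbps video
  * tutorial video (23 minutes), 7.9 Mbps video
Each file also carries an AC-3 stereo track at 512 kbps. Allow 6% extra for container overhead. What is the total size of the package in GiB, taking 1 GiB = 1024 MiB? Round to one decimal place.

Audio: 512 kbps = 0.512 Mbps.
wedding highlight reel: 17.262 Mbps × 420 s × 1.06 = 7685.0 Mb
animated explainer: 7.492 Mbps × 60 s × 1.06 = 476.5 Mb
Twitch VOD: 5.672 Mbps × 9780 s × 1.06 = 58800.5 Mb
music video: 18.342 Mbps × 300 s × 1.06 = 5832.8 Mb
screen recording: 1.912 Mbps × 1140 s × 1.06 = 2310.5 Mb
tutorial video: 8.412 Mbps × 1380 s × 1.06 = 12305.1 Mb
Total: 87410.3 Mb = 10926.3 MB.
= 10.18 GiB.

10.2 GiB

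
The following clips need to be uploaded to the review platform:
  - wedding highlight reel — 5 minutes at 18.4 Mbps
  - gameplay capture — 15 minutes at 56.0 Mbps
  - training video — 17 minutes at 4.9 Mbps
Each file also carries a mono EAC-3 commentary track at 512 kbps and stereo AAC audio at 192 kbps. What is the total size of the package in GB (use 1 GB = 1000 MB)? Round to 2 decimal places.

Audio total: 512 + 192 = 704 kbps = 0.704 Mbps.
wedding highlight reel: 19.104 Mbps × 300 s = 5731.2 Mb
gameplay capture: 56.704 Mbps × 900 s = 51033.6 Mb
training video: 5.604 Mbps × 1020 s = 5716.1 Mb
Total: 62480.9 Mb = 7810.1 MB.
= 7.810 GB.

7.81 GB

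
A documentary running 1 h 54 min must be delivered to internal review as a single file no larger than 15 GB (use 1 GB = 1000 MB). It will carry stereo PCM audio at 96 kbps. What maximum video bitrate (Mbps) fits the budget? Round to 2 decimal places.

Budget: 15 GB = 120000.0 Mb.
1 h 54 min = 114 min = 6840 s
Total bitrate budget: 120000.0 Mb / 6840 s = 17.544 Mbps.
Audio: 96 kbps = 0.096 Mbps.
Video: 17.544 − 0.096 = 17.448 Mbps.

17.45 Mbps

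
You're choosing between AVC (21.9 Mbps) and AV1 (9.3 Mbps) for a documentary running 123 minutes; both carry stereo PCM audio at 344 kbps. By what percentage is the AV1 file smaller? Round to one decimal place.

56.6%

123 min = 7380 s
Audio: 344 kbps = 0.344 Mbps.
AVC: 22.244 Mbps × 7380 s = 164160.7 Mb = 19.111 GiB.
AV1: 9.644 Mbps × 7380 s = 71172.7 Mb = 8.286 GiB.
Reduction: (1 − 8.286/19.111) × 100 = 56.64%.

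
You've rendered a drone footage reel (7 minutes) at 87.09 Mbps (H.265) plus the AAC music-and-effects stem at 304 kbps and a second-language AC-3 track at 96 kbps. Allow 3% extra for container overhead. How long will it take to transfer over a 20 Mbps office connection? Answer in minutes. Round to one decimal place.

31.5 minutes

7 min = 420 s
Audio total: 304 + 96 = 400 kbps = 0.400 Mbps.
Total bitrate: 87.490 Mbps.
File: 87.490 Mbps × 420 s = 36745.8 Mb.
With 3% container overhead: ×1.03. → 37848.2 Mb.
At 20 Mbps: 37848.2 / 20 = 1892.4 s ≈ 31.5 minutes.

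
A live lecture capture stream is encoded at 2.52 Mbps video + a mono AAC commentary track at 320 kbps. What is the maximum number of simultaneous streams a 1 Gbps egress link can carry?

352

Audio: 320 kbps = 0.320 Mbps.
Per-viewer media rate: 2.840 Mbps.
1 Gbps = 1,000 Mbps; 1,000 / 2.840 = 352.11 → 352 viewers.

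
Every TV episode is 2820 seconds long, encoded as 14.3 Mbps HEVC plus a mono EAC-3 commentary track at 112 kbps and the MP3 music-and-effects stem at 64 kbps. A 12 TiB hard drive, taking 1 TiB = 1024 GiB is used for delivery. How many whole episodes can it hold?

2585

Audio total: 112 + 64 = 176 kbps = 0.176 Mbps.
Total bitrate: 14.476 Mbps.
Per item: 14.476 Mbps × 2820 s = 40,822 Mb = 5,103 MB.
Capacity: 12 TiB = 105,553,116 Mb; 2585.67 items → 2585 complete.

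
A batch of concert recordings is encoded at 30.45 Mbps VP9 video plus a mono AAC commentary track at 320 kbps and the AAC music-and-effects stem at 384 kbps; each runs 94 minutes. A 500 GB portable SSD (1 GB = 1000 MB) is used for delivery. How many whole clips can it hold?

94 min = 5640 s
Audio total: 320 + 384 = 704 kbps = 0.704 Mbps.
Total bitrate: 31.154 Mbps.
Per item: 31.154 Mbps × 5640 s = 175,709 Mb = 21,964 MB.
Capacity: 500 GB = 4,000,000 Mb; 22.76 items → 22 complete.

22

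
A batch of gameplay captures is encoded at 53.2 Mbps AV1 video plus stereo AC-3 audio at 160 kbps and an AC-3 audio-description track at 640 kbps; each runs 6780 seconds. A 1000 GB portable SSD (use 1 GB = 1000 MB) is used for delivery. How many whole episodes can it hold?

Audio total: 160 + 640 = 800 kbps = 0.800 Mbps.
Total bitrate: 54.000 Mbps.
Per item: 54.000 Mbps × 6780 s = 366,120 Mb = 45,765 MB.
Capacity: 1000 GB = 8,000,000 Mb; 21.85 items → 21 complete.

21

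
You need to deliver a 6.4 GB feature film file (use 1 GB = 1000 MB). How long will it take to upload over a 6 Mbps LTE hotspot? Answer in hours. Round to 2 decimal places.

2.37 hours

File: 6.4 GB = 51200.0 Mb.
At 6 Mbps: 51200.0 / 6 = 8533.3 s ≈ 2.37 hours.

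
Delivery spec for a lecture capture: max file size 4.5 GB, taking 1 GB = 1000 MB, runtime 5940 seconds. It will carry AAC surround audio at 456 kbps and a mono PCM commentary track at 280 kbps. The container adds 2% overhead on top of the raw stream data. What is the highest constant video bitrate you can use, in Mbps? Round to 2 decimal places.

5.21 Mbps

Budget: 4.5 GB = 36000.0 Mb.
Stream payload after overhead: 36000.0 / 1.02 = 35294.1 Mb.
Total bitrate budget: 35294.1 Mb / 5940 s = 5.942 Mbps.
Audio total: 456 + 280 = 736 kbps = 0.736 Mbps.
Video: 5.942 − 0.736 = 5.206 Mbps.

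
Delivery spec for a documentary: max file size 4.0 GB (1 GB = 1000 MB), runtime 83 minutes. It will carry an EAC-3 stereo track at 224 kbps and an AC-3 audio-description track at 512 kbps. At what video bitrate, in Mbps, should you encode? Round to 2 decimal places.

Budget: 4.0 GB = 32000.0 Mb.
83 min = 4980 s
Total bitrate budget: 32000.0 Mb / 4980 s = 6.426 Mbps.
Audio total: 224 + 512 = 736 kbps = 0.736 Mbps.
Video: 6.426 − 0.736 = 5.690 Mbps.

5.69 Mbps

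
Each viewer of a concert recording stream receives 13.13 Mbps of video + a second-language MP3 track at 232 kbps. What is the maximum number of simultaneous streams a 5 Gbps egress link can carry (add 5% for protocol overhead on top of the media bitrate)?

356

Audio: 232 kbps = 0.232 Mbps.
Per-viewer media rate: 13.362 Mbps.
On the wire with 5% overhead: 14.030 Mbps.
5 Gbps = 5,000 Mbps; 5,000 / 14.030 = 356.38 → 356 viewers.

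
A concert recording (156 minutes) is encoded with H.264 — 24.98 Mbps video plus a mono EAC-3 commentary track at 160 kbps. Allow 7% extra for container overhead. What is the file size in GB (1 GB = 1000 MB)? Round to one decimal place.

156 min = 9360 s
Audio: 160 kbps = 0.160 Mbps.
Total bitrate: 24.98 + 0.160 = 25.140 Mbps.
Stream data: 25.140 Mbps × 9360 s = 235310.4 Mb.
With 7% container overhead: ×1.07.
251,782 Mb ÷ 8 = 31,473 MB → 31.47 GB.

31.5 GB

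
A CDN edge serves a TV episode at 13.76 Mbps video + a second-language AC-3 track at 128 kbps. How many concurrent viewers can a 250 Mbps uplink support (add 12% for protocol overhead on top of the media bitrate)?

Audio: 128 kbps = 0.128 Mbps.
Per-viewer media rate: 13.888 Mbps.
On the wire with 12% overhead: 15.555 Mbps.
250 Mbps = 250.0 Mbps; 250.0 / 15.555 = 16.07 → 16 viewers.

16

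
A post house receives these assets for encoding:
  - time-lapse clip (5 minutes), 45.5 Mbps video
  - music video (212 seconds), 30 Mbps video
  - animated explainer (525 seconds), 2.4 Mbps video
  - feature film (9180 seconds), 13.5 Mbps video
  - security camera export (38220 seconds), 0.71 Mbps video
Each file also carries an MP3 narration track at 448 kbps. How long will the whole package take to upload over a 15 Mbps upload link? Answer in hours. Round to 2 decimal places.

Audio: 448 kbps = 0.448 Mbps.
time-lapse clip: 45.948 Mbps × 300 s = 13784.4 Mb
music video: 30.448 Mbps × 212 s = 6455.0 Mb
animated explainer: 2.848 Mbps × 525 s = 1495.2 Mb
feature film: 13.948 Mbps × 9180 s = 128042.6 Mb
security camera export: 1.158 Mbps × 38220 s = 44258.8 Mb
Total: 194036.0 Mb = 24254.5 MB.
At 15 Mbps: 194036.0 / 15 = 12936 s ≈ 3.59 hours.

3.59 hours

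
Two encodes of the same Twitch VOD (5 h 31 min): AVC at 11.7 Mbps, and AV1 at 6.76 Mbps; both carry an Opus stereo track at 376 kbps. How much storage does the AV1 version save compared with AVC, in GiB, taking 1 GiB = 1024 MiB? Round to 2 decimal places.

5 h 31 min = 331 min = 19860 s
Audio: 376 kbps = 0.376 Mbps.
AVC: 12.076 Mbps × 19860 s = 239829.4 Mb = 27.920 GiB.
AV1: 7.136 Mbps × 19860 s = 141721.0 Mb = 16.498 GiB.
Saving: 27.920 − 16.498 = 11.421 GiB.

11.42 GiB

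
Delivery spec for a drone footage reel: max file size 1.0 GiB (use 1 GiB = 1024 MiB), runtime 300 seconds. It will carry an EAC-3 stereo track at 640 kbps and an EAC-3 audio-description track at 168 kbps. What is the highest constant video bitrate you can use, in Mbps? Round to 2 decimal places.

Budget: 1.0 GiB = 8589.9 Mb.
Total bitrate budget: 8589.9 Mb / 300 s = 28.633 Mbps.
Audio total: 640 + 168 = 808 kbps = 0.808 Mbps.
Video: 28.633 − 0.808 = 27.825 Mbps.

27.83 Mbps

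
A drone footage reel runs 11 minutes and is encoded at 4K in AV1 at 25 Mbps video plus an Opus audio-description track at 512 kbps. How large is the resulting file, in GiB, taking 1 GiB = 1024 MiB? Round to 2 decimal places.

11 min = 660 s
Audio: 512 kbps = 0.512 Mbps.
Total bitrate: 25 + 0.512 = 25.512 Mbps.
Stream data: 25.512 Mbps × 660 s = 16837.9 Mb.
16,838 Mb = 2,104,740,000 bytes ÷ 1,073,741,824 = 1.960 GiB.

1.96 GiB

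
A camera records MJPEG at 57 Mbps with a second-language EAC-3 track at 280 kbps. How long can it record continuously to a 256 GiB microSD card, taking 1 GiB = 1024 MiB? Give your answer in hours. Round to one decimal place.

10.7 hours

Audio: 280 kbps = 0.280 Mbps.
Total bitrate: 57 + 0.280 = 57.280 Mbps.
Capacity: 256 GiB = 2,199,023 Mb.
Recording time: 2,199,023 / 57.280 = 38,391 s ≈ 10.7 hours.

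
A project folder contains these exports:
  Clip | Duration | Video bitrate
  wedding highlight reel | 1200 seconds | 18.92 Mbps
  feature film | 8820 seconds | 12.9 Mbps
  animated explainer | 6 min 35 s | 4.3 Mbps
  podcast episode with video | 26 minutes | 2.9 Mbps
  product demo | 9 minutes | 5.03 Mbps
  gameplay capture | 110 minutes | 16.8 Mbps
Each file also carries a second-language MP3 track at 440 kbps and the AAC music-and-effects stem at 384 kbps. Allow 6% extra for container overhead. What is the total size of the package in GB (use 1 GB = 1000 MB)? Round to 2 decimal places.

36.05 GB

Audio total: 440 + 384 = 824 kbps = 0.824 Mbps.
wedding highlight reel: 19.744 Mbps × 1200 s × 1.06 = 25114.4 Mb
feature film: 13.724 Mbps × 8820 s × 1.06 = 128308.4 Mb
animated explainer: 5.124 Mbps × 395 s × 1.06 = 2145.4 Mb
podcast episode with video: 3.724 Mbps × 1560 s × 1.06 = 6158.0 Mb
product demo: 5.854 Mbps × 540 s × 1.06 = 3350.8 Mb
gameplay capture: 17.624 Mbps × 6600 s × 1.06 = 123297.5 Mb
Total: 288374.5 Mb = 36046.8 MB.
= 36.05 GB.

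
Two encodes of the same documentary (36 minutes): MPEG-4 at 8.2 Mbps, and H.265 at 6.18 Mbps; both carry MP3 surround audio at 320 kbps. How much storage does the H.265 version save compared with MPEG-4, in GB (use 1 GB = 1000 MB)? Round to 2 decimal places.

0.55 GB

36 min = 2160 s
Audio: 320 kbps = 0.320 Mbps.
MPEG-4: 8.520 Mbps × 2160 s = 18403.2 Mb = 2.300 GB.
H.265: 6.500 Mbps × 2160 s = 14040.0 Mb = 1.755 GB.
Saving: 2.300 − 1.755 = 0.545 GB.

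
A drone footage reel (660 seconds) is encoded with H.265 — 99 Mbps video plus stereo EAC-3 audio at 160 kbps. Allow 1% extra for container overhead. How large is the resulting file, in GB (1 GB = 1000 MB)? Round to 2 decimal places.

Audio: 160 kbps = 0.160 Mbps.
Total bitrate: 99 + 0.160 = 99.160 Mbps.
Stream data: 99.160 Mbps × 660 s = 65445.6 Mb.
With 1% container overhead: ×1.01.
66,100 Mb ÷ 8 = 8,263 MB → 8.263 GB.

8.26 GB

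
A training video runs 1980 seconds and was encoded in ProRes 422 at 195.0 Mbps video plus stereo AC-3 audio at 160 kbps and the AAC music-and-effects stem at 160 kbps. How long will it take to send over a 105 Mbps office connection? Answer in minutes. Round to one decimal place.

61.4 minutes

Audio total: 160 + 160 = 320 kbps = 0.320 Mbps.
Total bitrate: 195.320 Mbps.
File: 195.320 Mbps × 1980 s = 386733.6 Mb.
At 105 Mbps: 386733.6 / 105 = 3683.2 s ≈ 61.4 minutes.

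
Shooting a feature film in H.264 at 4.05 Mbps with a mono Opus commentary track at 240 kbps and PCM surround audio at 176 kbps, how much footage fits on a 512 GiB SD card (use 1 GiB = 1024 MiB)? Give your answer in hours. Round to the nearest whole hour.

274 hours

Audio total: 240 + 176 = 416 kbps = 0.416 Mbps.
Total bitrate: 4.05 + 0.416 = 4.466 Mbps.
Capacity: 512 GiB = 4,398,047 Mb.
Recording time: 4,398,047 / 4.466 = 984,784 s ≈ 274 hours.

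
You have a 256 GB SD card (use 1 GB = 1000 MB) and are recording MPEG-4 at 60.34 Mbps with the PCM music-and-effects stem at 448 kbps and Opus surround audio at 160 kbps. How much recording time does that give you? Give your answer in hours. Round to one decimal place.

Audio total: 448 + 160 = 608 kbps = 0.608 Mbps.
Total bitrate: 60.34 + 0.608 = 60.948 Mbps.
Capacity: 256 GB = 2,048,000 Mb.
Recording time: 2,048,000 / 60.948 = 33,602 s ≈ 9.33 hours.

9.3 hours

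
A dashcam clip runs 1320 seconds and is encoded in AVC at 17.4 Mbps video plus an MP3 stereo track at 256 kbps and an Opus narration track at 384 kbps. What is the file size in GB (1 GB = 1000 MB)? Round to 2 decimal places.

Audio total: 256 + 384 = 640 kbps = 0.640 Mbps.
Total bitrate: 17.4 + 0.640 = 18.040 Mbps.
Stream data: 18.040 Mbps × 1320 s = 23812.8 Mb.
23,813 Mb ÷ 8 = 2,977 MB → 2.977 GB.

2.98 GB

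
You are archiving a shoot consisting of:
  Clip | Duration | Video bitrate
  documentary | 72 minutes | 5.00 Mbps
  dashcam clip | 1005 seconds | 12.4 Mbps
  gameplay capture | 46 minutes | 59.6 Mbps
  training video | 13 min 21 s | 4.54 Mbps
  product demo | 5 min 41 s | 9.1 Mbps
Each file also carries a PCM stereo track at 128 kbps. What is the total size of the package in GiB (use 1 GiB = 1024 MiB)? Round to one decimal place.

Audio: 128 kbps = 0.128 Mbps.
documentary: 5.128 Mbps × 4320 s = 22153.0 Mb
dashcam clip: 12.528 Mbps × 1005 s = 12590.6 Mb
gameplay capture: 59.728 Mbps × 2760 s = 164849.3 Mb
training video: 4.668 Mbps × 801 s = 3739.1 Mb
product demo: 9.228 Mbps × 341 s = 3146.7 Mb
Total: 206478.7 Mb = 25809.8 MB.
= 24.04 GiB.

24.0 GiB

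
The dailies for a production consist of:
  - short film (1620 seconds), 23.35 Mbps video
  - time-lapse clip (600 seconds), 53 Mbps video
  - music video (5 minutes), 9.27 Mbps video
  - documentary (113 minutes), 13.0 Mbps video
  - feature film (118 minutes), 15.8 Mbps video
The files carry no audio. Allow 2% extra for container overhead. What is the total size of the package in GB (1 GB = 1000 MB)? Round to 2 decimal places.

short film: 23.350 Mbps × 1620 s × 1.02 = 38583.5 Mb
time-lapse clip: 53.000 Mbps × 600 s × 1.02 = 32436.0 Mb
music video: 9.270 Mbps × 300 s × 1.02 = 2836.6 Mb
documentary: 13.000 Mbps × 6780 s × 1.02 = 89902.8 Mb
feature film: 15.800 Mbps × 7080 s × 1.02 = 114101.3 Mb
Total: 277860.2 Mb = 34732.5 MB.
= 34.73 GB.

34.73 GB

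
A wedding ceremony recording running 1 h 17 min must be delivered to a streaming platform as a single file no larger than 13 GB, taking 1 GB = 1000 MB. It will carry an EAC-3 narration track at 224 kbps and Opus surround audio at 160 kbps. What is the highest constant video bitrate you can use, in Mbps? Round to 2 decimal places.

22.13 Mbps

Budget: 13 GB = 104000.0 Mb.
1 h 17 min = 77 min = 4620 s
Total bitrate budget: 104000.0 Mb / 4620 s = 22.511 Mbps.
Audio total: 224 + 160 = 384 kbps = 0.384 Mbps.
Video: 22.511 − 0.384 = 22.127 Mbps.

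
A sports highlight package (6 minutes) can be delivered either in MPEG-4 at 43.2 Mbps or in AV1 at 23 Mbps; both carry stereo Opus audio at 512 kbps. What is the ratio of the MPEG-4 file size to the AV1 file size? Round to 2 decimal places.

6 min = 360 s
Audio: 512 kbps = 0.512 Mbps.
MPEG-4: 43.712 Mbps × 360 s = 15736.3 Mb = 1.967 GB.
AV1: 23.512 Mbps × 360 s = 8464.3 Mb = 1.058 GB.
Ratio: 1.967 / 1.058 = 1.859.

1.86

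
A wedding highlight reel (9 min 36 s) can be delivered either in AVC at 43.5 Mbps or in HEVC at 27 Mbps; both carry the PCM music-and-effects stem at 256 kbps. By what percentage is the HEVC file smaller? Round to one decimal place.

9 min 36 s = 576 s
Audio: 256 kbps = 0.256 Mbps.
AVC: 43.756 Mbps × 576 s = 25203.5 Mb = 3.150 GB.
HEVC: 27.256 Mbps × 576 s = 15699.5 Mb = 1.962 GB.
Reduction: (1 − 1.962/3.150) × 100 = 37.71%.

37.7%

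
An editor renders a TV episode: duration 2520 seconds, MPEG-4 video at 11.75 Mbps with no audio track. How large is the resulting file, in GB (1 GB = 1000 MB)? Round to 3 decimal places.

Total bitrate: 11.75 Mbps.
Stream data: 11.750 Mbps × 2520 s = 29610.0 Mb.
29,610 Mb ÷ 8 = 3,701 MB → 3.701 GB.

3.701 GB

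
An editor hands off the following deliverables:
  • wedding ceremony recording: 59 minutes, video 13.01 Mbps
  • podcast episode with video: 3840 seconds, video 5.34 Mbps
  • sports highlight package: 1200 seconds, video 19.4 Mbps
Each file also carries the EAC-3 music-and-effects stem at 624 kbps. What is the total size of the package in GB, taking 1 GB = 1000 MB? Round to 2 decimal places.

11.90 GB

Audio: 624 kbps = 0.624 Mbps.
wedding ceremony recording: 13.634 Mbps × 3540 s = 48264.4 Mb
podcast episode with video: 5.964 Mbps × 3840 s = 22901.8 Mb
sports highlight package: 20.024 Mbps × 1200 s = 24028.8 Mb
Total: 95194.9 Mb = 11899.4 MB.
= 11.90 GB.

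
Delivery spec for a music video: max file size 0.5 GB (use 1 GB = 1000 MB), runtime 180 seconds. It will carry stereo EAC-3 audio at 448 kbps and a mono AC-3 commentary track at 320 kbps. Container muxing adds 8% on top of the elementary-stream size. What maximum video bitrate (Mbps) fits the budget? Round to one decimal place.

19.8 Mbps

Budget: 0.5 GB = 4000.0 Mb.
Stream payload after overhead: 4000.0 / 1.08 = 3703.7 Mb.
Total bitrate budget: 3703.7 Mb / 180 s = 20.576 Mbps.
Audio total: 448 + 320 = 768 kbps = 0.768 Mbps.
Video: 20.576 − 0.768 = 19.808 Mbps.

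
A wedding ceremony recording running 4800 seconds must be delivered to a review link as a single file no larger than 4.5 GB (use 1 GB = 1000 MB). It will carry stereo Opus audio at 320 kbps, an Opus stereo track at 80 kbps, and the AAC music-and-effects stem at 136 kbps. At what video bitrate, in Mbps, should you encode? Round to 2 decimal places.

6.96 Mbps

Budget: 4.5 GB = 36000.0 Mb.
Total bitrate budget: 36000.0 Mb / 4800 s = 7.500 Mbps.
Audio total: 320 + 80 + 136 = 536 kbps = 0.536 Mbps.
Video: 7.500 − 0.536 = 6.964 Mbps.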